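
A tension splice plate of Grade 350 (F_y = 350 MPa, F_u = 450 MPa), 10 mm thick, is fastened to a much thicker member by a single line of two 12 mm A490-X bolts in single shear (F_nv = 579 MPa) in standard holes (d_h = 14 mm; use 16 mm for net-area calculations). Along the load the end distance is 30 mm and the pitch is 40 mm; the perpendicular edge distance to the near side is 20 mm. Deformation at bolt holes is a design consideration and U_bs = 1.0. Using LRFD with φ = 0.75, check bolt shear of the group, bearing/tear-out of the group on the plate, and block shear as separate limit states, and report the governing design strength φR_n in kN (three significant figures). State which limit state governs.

Bolt shear: A_b = π·12²/4 = 113.1 mm²; R_n = 579 × 113.1 × 2 × 1 / 1000 = 131 kN → 0.75 × 131 = 98.2 kN.
Bearing: edge l_c = 23, r_n = 124.2 kN; interior l_c = 26, r_n = 129.6 kN; R_n = 124.2 + 1·129.6 = 253.8 kN → 190 kN.
Block shear: A_gv = 700, A_nv = 460, A_nt = 120 mm²; R_n = min(0.6F_uA_nv, 0.6F_yA_gv) + U_bs·F_u·A_nt = 178.2 kN → 134 kN.
Bolt shear governs: 98.2 kN.

98.2 kN (bolt shear governs)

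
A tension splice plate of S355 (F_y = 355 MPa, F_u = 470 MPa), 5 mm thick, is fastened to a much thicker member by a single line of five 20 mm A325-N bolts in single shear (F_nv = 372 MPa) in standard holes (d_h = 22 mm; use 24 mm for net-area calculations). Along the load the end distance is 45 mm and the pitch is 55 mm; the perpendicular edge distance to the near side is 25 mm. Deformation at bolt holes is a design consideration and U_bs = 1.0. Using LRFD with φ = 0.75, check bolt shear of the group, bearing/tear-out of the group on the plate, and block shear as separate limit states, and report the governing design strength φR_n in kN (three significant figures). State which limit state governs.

189 kN (block shear governs)

Bolt shear: A_b = π·20²/4 = 314.2 mm²; R_n = 372 × 314.2 × 5 × 1 / 1000 = 584.3 kN → 0.75 × 584.3 = 438 kN.
Bearing: edge l_c = 34, r_n = 95.88 kN; interior l_c = 33, r_n = 93.06 kN; R_n = 95.88 + 4·93.06 = 468.1 kN → 351 kN.
Block shear: A_gv = 1325, A_nv = 785, A_nt = 65 mm²; R_n = min(0.6F_uA_nv, 0.6F_yA_gv) + U_bs·F_u·A_nt = 251.9 kN → 189 kN.
Block shear governs: 189 kN.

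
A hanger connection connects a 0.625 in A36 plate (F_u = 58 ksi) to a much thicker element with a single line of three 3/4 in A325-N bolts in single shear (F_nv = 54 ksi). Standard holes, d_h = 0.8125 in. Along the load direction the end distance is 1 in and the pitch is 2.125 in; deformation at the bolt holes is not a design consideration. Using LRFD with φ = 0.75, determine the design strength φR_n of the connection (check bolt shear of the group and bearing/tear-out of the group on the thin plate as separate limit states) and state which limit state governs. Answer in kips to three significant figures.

53.7 kips (bolt shear governs)

Bolt shear: A_b = π·0.75²/4 = 0.4418 in²; R_n = 54 × 0.4418 × 3 × 1 = 71.57 kips → 0.75 × 71.57 = 53.7 kips.
Bearing (1.5 l_c t F_u ≤ 3.0 d t F_u): upper limit = 3.0·0.75·0.625·58 = 81.56 kips.
  Edge l_c = 1 − 0.8125/2 = 0.5938 → r_n = 32.29 kips; interior l_c = 2.125 − 0.8125 = 1.312 → r_n = 71.37 kips.
  R_n,bearing = 1·32.29 + 2·71.37 = 175 kips → 0.75 × 175 = 131 kips.
Bolt shear governs: 53.7 kips.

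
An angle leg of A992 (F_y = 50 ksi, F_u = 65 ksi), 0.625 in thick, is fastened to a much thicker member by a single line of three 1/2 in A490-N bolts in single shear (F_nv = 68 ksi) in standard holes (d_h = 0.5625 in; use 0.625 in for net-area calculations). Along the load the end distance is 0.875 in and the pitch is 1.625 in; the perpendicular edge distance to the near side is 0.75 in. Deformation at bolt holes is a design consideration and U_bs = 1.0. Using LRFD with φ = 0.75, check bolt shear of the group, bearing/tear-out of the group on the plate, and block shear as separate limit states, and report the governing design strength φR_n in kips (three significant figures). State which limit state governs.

Bolt shear: A_b = π·0.5²/4 = 0.1963 in²; R_n = 68 × 0.1963 × 3 × 1 = 40.06 kips → 0.75 × 40.06 = 30 kips.
Bearing: edge l_c = 0.5938, r_n = 28.95 kips; interior l_c = 1.062, r_n = 48.75 kips; R_n = 28.95 + 2·48.75 = 126.4 kips → 94.8 kips.
Block shear: A_gv = 2.578, A_nv = 1.602, A_nt = 0.2734 in²; R_n = min(0.6F_uA_nv, 0.6F_yA_gv) + U_bs·F_u·A_nt = 80.23 kips → 60.2 kips.
Bolt shear governs: 30 kips.

30 kips (bolt shear governs)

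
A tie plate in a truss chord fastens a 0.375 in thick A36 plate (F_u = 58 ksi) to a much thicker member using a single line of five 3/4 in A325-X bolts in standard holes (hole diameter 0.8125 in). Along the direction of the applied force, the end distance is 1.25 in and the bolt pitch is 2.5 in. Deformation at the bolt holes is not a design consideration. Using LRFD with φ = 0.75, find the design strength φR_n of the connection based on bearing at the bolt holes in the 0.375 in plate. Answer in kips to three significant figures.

Per bolt r_n = 1.5 l_c t F_u ≤ 3.0 d t F_u; upper limit = 3.0 × 0.75 × 0.375 × 58 = 48.94 kips.
Edge bolt: l_c = 1.25 − 0.8125/2 = 0.8438 in → 1.5 × 0.8438 × 0.375 × 58 = 27.53 → r_n = 27.53 kips.
Interior bolts: l_c = 2.5 − 0.8125 = 1.688 in → 1.5 × 1.688 × 0.375 × 58 = 55.05 → r_n = 48.94 kips.
R_n = 1 × 27.53 + 4 × 48.94 = 223.3 kips.
Design strength φR_n = 0.75 × 223.3 = 167 kips.

167 kips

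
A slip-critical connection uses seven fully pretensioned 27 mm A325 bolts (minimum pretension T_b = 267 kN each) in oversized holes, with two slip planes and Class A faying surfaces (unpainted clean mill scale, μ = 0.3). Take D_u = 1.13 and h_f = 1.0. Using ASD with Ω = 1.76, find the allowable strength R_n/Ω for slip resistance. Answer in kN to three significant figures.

R_n = μ · D_u · h_f · T_b · n_s · n_b = 0.3 × 1.13 × 1.0 × 267 × 2 × 7 = 1267 kN.
Allowable strength R_n/Ω = 1267 / 1.76 = 720 kN.

720 kN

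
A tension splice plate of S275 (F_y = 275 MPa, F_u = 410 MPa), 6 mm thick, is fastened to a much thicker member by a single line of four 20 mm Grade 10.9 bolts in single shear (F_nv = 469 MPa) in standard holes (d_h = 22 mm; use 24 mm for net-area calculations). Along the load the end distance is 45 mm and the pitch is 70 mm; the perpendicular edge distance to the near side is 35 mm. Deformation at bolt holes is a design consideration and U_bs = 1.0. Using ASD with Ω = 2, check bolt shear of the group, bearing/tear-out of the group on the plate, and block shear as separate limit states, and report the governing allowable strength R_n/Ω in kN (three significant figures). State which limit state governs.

Bolt shear: A_b = π·20²/4 = 314.2 mm²; R_n = 469 × 314.2 × 4 × 1 / 1000 = 589.4 kN → 589.4 / 2 = 295 kN.
Bearing: edge l_c = 34, r_n = 100.4 kN; interior l_c = 48, r_n = 118.1 kN; R_n = 100.4 + 3·118.1 = 454.6 kN → 227 kN.
Block shear: A_gv = 1530, A_nv = 1026, A_nt = 138 mm²; R_n = min(0.6F_uA_nv, 0.6F_yA_gv) + U_bs·F_u·A_nt = 309 kN → 154 kN.
Block shear governs: 154 kN.

154 kN (block shear governs)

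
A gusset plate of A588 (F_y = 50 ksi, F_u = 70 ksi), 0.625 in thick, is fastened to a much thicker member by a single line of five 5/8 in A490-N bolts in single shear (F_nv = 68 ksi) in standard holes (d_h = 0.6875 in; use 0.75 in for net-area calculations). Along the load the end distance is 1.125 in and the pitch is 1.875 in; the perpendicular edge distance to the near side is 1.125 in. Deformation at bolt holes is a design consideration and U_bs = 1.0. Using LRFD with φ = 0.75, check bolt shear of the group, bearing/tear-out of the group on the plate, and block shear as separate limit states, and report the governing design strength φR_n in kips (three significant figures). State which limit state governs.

Bolt shear: A_b = π·0.625²/4 = 0.3068 in²; R_n = 68 × 0.3068 × 5 × 1 = 104.3 kips → 0.75 × 104.3 = 78.2 kips.
Bearing: edge l_c = 0.7812, r_n = 41.02 kips; interior l_c = 1.188, r_n = 62.34 kips; R_n = 41.02 + 4·62.34 = 290.4 kips → 218 kips.
Block shear: A_gv = 5.391, A_nv = 3.281, A_nt = 0.4688 in²; R_n = min(0.6F_uA_nv, 0.6F_yA_gv) + U_bs·F_u·A_nt = 170.6 kips → 128 kips.
Bolt shear governs: 78.2 kips.

78.2 kips (bolt shear governs)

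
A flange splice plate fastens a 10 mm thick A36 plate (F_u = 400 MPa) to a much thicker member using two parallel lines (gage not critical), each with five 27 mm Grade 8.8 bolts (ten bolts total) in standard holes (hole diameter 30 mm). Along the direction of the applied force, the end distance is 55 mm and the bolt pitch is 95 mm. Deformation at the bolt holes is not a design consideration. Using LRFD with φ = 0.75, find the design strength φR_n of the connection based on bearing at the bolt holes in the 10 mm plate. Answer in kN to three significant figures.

2300 kN

Per bolt r_n = 1.5 l_c t F_u ≤ 3.0 d t F_u; upper limit = 3.0 × 27 × 10 × 400 / 1000 = 324 kN.
Edge bolt: l_c = 55 − 30/2 = 40 mm → 1.5 × 40 × 10 × 400 / 1000 = 240 → r_n = 240 kN.
Interior bolts: l_c = 95 − 30 = 65 mm → 1.5 × 65 × 10 × 400 / 1000 = 390 → r_n = 324 kN.
R_n = 2 × 240 + 8 × 324 = 3072 kN.
Design strength φR_n = 0.75 × 3072 = 2300 kN.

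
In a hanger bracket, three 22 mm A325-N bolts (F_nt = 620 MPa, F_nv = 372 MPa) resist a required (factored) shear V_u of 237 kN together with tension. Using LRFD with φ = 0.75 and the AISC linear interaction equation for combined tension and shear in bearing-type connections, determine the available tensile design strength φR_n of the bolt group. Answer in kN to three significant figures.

A_b = π·22²/4 = 380.1 mm²; f_rv = 237 × 1000 / (3 × 380.1) = 207.8 MPa.
F'_nt = 1.3 F_nt − (F_nt / φF_nv) f_rv = 1.3·620 − (620/(0.75·372))·207.8 = 344.2 MPa, capped at F_nt → F'_nt = 344.2 MPa.
R_n = F'_nt · A_b · n = 344.2 × 380.1 × 3 / 1000 = 392.5 kN.
Design strength φR_n = 0.75 × 392.5 = 294 kN.

294 kN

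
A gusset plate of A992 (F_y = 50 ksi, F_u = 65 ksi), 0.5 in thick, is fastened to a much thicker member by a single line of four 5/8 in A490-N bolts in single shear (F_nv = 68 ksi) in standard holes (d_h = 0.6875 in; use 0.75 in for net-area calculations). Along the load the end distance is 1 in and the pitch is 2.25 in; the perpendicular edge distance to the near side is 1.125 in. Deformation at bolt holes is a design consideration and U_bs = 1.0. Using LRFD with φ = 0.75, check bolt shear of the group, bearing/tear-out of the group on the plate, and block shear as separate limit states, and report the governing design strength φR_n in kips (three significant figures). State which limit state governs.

Bolt shear: A_b = π·0.625²/4 = 0.3068 in²; R_n = 68 × 0.3068 × 4 × 1 = 83.45 kips → 0.75 × 83.45 = 62.6 kips.
Bearing: edge l_c = 0.6562, r_n = 25.59 kips; interior l_c = 1.562, r_n = 48.75 kips; R_n = 25.59 + 3·48.75 = 171.8 kips → 129 kips.
Block shear: A_gv = 3.875, A_nv = 2.562, A_nt = 0.375 in²; R_n = min(0.6F_uA_nv, 0.6F_yA_gv) + U_bs·F_u·A_nt = 124.3 kips → 93.2 kips.
Bolt shear governs: 62.6 kips.

62.6 kips (bolt shear governs)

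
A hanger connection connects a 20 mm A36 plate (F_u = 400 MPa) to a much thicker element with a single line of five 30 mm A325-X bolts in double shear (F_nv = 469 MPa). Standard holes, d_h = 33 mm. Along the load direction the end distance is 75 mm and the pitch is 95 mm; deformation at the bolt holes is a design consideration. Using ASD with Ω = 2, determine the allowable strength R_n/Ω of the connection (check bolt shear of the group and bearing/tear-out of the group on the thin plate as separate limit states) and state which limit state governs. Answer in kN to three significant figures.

Bolt shear: A_b = π·30²/4 = 706.9 mm²; R_n = 469 × 706.9 × 5 × 2 / 1000 = 3315 kN → 3315 / 2 = 1660 kN.
Bearing (1.2 l_c t F_u ≤ 2.4 d t F_u): upper limit = 2.4·30·20·400 / 1000 = 576 kN.
  Edge l_c = 75 − 33/2 = 58.5 → r_n = 561.6 kN; interior l_c = 95 − 33 = 62 → r_n = 576 kN.
  R_n,bearing = 1·561.6 + 4·576 = 2866 kN → 2866 / 2 = 1430 kN.
Bearing governs: 1430 kN.

1430 kN (bearing governs)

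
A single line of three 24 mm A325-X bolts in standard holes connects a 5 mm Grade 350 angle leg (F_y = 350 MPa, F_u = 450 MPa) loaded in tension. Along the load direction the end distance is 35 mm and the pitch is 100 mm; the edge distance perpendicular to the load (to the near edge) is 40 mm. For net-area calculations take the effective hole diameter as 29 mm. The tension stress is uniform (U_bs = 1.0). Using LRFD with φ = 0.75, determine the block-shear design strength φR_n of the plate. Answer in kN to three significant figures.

208 kN

Shear plane L_v = 35 + 2·100 = 235 mm; A_gv = 235 × 5 = 1175 mm².
A_nv = (235 − 2.5·29) × 5 = 812.5 mm².
A_nt = (40 − 0.5·29) × 5 = 127.5 mm².
0.6 F_u A_nv = 219.4 kN; 0.6 F_y A_gv = 246.8 kN → shear rupture governs the shear term.
R_n = 219.4 + 1.0 × 450 × 127.5 / 1000 = 276.8 kN.
Design strength φR_n = 0.75 × 276.8 = 208 kN.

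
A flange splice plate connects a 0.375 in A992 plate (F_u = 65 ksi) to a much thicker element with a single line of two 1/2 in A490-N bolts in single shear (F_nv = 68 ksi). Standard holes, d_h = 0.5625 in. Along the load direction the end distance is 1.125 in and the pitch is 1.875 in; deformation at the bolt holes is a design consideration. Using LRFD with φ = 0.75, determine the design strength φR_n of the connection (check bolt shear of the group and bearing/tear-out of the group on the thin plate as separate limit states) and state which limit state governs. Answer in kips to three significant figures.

20 kips (bolt shear governs)

Bolt shear: A_b = π·0.5²/4 = 0.1963 in²; R_n = 68 × 0.1963 × 2 × 1 = 26.7 kips → 0.75 × 26.7 = 20 kips.
Bearing (1.2 l_c t F_u ≤ 2.4 d t F_u): upper limit = 2.4·0.5·0.375·65 = 29.25 kips.
  Edge l_c = 1.125 − 0.5625/2 = 0.8438 → r_n = 24.68 kips; interior l_c = 1.875 − 0.5625 = 1.312 → r_n = 29.25 kips.
  R_n,bearing = 1·24.68 + 1·29.25 = 53.93 kips → 0.75 × 53.93 = 40.4 kips.
Bolt shear governs: 20 kips.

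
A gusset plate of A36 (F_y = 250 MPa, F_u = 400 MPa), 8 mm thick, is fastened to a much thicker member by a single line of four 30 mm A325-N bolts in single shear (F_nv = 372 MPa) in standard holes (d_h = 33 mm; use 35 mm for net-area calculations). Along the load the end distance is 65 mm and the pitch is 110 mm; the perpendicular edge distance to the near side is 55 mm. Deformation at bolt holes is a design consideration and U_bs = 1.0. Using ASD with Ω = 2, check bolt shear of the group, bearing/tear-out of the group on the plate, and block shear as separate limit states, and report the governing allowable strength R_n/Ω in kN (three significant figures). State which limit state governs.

Bolt shear: A_b = π·30²/4 = 706.9 mm²; R_n = 372 × 706.9 × 4 × 1 / 1000 = 1052 kN → 1052 / 2 = 526 kN.
Bearing: edge l_c = 48.5, r_n = 186.2 kN; interior l_c = 77, r_n = 230.4 kN; R_n = 186.2 + 3·230.4 = 877.4 kN → 439 kN.
Block shear: A_gv = 3160, A_nv = 2180, A_nt = 300 mm²; R_n = min(0.6F_uA_nv, 0.6F_yA_gv) + U_bs·F_u·A_nt = 594 kN → 297 kN.
Block shear governs: 297 kN.

297 kN (block shear governs)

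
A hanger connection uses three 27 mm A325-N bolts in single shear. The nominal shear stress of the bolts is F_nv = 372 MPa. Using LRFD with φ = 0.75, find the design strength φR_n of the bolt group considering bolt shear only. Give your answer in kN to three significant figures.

479 kN

A_b = π × 27² / 4 = 572.6 mm².
R_n = F_nv · A_b · n · n_s = 372 × 572.6 × 3 × 1 / 1000 = 639 kN.
Design strength φR_n = 0.75 × 639 = 479 kN.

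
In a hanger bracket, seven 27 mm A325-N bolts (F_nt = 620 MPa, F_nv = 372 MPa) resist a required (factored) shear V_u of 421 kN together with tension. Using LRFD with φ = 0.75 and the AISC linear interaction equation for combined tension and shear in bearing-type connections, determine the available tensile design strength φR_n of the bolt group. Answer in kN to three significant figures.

1720 kN

A_b = π·27²/4 = 572.6 mm²; f_rv = 421 × 1000 / (7 × 572.6) = 105 MPa.
F'_nt = 1.3 F_nt − (F_nt / φF_nv) f_rv = 1.3·620 − (620/(0.75·372))·105 = 572.6 MPa, capped at F_nt → F'_nt = 572.6 MPa.
R_n = F'_nt · A_b · n = 572.6 × 572.6 × 7 / 1000 = 2295 kN.
Design strength φR_n = 0.75 × 2295 = 1720 kN.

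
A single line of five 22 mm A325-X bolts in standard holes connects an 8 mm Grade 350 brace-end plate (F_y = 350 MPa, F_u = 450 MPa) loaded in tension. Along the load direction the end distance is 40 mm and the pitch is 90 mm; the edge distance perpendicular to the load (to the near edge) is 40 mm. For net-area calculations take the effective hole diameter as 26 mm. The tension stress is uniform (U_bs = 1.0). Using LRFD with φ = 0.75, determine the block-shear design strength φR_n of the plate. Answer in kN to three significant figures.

Shear plane L_v = 40 + 4·90 = 400 mm; A_gv = 400 × 8 = 3200 mm².
A_nv = (400 − 4.5·26) × 8 = 2264 mm².
A_nt = (40 − 0.5·26) × 8 = 216 mm².
0.6 F_u A_nv = 611.3 kN; 0.6 F_y A_gv = 672 kN → shear rupture governs the shear term.
R_n = 611.3 + 1.0 × 450 × 216 / 1000 = 708.5 kN.
Design strength φR_n = 0.75 × 708.5 = 531 kN.

531 kN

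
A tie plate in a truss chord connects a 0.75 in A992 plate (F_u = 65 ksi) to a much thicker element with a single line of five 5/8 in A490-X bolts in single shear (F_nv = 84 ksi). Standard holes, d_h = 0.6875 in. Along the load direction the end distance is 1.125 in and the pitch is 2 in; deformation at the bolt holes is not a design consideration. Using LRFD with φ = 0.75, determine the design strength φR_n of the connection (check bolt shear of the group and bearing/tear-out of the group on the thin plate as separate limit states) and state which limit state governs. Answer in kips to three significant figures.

Bolt shear: A_b = π·0.625²/4 = 0.3068 in²; R_n = 84 × 0.3068 × 5 × 1 = 128.9 kips → 0.75 × 128.9 = 96.6 kips.
Bearing (1.5 l_c t F_u ≤ 3.0 d t F_u): upper limit = 3.0·0.625·0.75·65 = 91.41 kips.
  Edge l_c = 1.125 − 0.6875/2 = 0.7812 → r_n = 57.13 kips; interior l_c = 2 − 0.6875 = 1.312 → r_n = 91.41 kips.
  R_n,bearing = 1·57.13 + 4·91.41 = 422.8 kips → 0.75 × 422.8 = 317 kips.
Bolt shear governs: 96.6 kips.

96.6 kips (bolt shear governs)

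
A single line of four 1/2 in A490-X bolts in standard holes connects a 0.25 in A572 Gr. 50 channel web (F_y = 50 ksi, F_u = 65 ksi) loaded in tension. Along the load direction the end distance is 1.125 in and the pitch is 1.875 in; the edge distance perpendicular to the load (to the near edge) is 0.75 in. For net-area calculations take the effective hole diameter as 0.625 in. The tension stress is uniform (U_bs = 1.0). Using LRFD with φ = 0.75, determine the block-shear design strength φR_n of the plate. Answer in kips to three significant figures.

38.7 kips

Shear plane L_v = 1.125 + 3·1.875 = 6.75 in; A_gv = 6.75 × 0.25 = 1.688 in².
A_nv = (6.75 − 3.5·0.625) × 0.25 = 1.141 in².
A_nt = (0.75 − 0.5·0.625) × 0.25 = 0.1094 in².
0.6 F_u A_nv = 44.48 kips; 0.6 F_y A_gv = 50.62 kips → shear rupture governs the shear term.
R_n = 44.48 + 1.0 × 65 × 0.1094 = 51.59 kips.
Design strength φR_n = 0.75 × 51.59 = 38.7 kips.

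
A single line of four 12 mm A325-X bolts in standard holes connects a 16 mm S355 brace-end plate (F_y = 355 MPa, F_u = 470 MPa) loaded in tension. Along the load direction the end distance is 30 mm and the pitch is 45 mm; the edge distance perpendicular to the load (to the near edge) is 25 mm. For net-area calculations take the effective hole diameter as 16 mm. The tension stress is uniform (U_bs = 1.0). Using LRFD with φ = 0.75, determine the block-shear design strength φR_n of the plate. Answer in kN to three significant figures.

Shear plane L_v = 30 + 3·45 = 165 mm; A_gv = 165 × 16 = 2640 mm².
A_nv = (165 − 3.5·16) × 16 = 1744 mm².
A_nt = (25 − 0.5·16) × 16 = 272 mm².
0.6 F_u A_nv = 491.8 kN; 0.6 F_y A_gv = 562.3 kN → shear rupture governs the shear term.
R_n = 491.8 + 1.0 × 470 × 272 / 1000 = 619.6 kN.
Design strength φR_n = 0.75 × 619.6 = 465 kN.

465 kN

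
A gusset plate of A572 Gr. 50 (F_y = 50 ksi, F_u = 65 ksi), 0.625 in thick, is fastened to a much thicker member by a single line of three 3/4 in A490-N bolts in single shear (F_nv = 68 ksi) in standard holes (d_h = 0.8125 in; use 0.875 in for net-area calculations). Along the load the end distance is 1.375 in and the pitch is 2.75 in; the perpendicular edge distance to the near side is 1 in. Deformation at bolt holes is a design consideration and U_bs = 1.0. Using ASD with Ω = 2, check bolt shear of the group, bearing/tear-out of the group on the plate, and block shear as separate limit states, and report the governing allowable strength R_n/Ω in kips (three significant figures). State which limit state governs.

Bolt shear: A_b = π·0.75²/4 = 0.4418 in²; R_n = 68 × 0.4418 × 3 × 1 = 90.12 kips → 90.12 / 2 = 45.1 kips.
Bearing: edge l_c = 0.9688, r_n = 47.23 kips; interior l_c = 1.938, r_n = 73.12 kips; R_n = 47.23 + 2·73.12 = 193.5 kips → 96.7 kips.
Block shear: A_gv = 4.297, A_nv = 2.93, A_nt = 0.3516 in²; R_n = min(0.6F_uA_nv, 0.6F_yA_gv) + U_bs·F_u·A_nt = 137.1 kips → 68.6 kips.
Bolt shear governs: 45.1 kips.

45.1 kips (bolt shear governs)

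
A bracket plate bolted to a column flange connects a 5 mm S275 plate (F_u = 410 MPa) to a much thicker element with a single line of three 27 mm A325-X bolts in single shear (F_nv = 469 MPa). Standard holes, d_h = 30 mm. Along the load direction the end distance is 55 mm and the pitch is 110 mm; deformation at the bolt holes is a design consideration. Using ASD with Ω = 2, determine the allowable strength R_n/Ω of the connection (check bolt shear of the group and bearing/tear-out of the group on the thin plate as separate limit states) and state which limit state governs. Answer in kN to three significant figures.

Bolt shear: A_b = π·27²/4 = 572.6 mm²; R_n = 469 × 572.6 × 3 × 1 / 1000 = 805.6 kN → 805.6 / 2 = 403 kN.
Bearing (1.2 l_c t F_u ≤ 2.4 d t F_u): upper limit = 2.4·27·5·410 / 1000 = 132.8 kN.
  Edge l_c = 55 − 30/2 = 40 → r_n = 98.4 kN; interior l_c = 110 − 30 = 80 → r_n = 132.8 kN.
  R_n,bearing = 1·98.4 + 2·132.8 = 364.1 kN → 364.1 / 2 = 182 kN.
Bearing governs: 182 kN.

182 kN (bearing governs)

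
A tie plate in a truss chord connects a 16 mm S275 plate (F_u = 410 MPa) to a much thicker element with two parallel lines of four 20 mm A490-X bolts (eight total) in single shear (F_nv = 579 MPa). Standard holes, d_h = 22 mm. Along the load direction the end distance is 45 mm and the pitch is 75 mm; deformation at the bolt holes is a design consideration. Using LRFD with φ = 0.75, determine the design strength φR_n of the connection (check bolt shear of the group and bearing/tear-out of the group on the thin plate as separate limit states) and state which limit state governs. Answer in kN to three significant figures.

Bolt shear: A_b = π·20²/4 = 314.2 mm²; R_n = 579 × 314.2 × 8 × 1 / 1000 = 1455 kN → 0.75 × 1455 = 1090 kN.
Bearing (1.2 l_c t F_u ≤ 2.4 d t F_u): upper limit = 2.4·20·16·410 / 1000 = 314.9 kN.
  Edge l_c = 45 − 22/2 = 34 → r_n = 267.6 kN; interior l_c = 75 − 22 = 53 → r_n = 314.9 kN.
  R_n,bearing = 2·267.6 + 6·314.9 = 2425 kN → 0.75 × 2425 = 1820 kN.
Bolt shear governs: 1090 kN.

1090 kN (bolt shear governs)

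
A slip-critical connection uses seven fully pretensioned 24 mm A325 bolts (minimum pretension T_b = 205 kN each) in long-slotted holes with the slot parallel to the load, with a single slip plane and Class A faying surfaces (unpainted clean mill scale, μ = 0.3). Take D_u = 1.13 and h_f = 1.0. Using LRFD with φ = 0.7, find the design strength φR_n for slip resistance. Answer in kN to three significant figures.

R_n = μ · D_u · h_f · T_b · n_s · n_b = 0.3 × 1.13 × 1.0 × 205 × 1 × 7 = 486.5 kN.
Design strength φR_n = 0.7 × 486.5 = 341 kN.

341 kN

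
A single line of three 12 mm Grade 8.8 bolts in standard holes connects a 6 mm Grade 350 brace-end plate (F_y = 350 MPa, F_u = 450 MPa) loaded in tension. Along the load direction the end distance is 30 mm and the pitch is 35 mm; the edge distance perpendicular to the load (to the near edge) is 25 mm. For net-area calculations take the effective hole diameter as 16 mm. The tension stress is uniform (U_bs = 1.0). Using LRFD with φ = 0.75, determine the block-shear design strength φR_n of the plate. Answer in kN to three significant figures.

107 kN

Shear plane L_v = 30 + 2·35 = 100 mm; A_gv = 100 × 6 = 600 mm².
A_nv = (100 − 2.5·16) × 6 = 360 mm².
A_nt = (25 − 0.5·16) × 6 = 102 mm².
0.6 F_u A_nv = 97.2 kN; 0.6 F_y A_gv = 126 kN → shear rupture governs the shear term.
R_n = 97.2 + 1.0 × 450 × 102 / 1000 = 143.1 kN.
Design strength φR_n = 0.75 × 143.1 = 107 kN.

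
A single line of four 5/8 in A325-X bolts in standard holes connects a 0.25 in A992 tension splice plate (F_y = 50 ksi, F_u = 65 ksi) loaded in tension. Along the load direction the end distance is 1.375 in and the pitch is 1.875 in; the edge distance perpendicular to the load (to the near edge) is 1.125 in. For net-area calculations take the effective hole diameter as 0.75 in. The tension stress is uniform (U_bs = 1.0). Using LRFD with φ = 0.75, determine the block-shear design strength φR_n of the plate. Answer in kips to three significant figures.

Shear plane L_v = 1.375 + 3·1.875 = 7 in; A_gv = 7 × 0.25 = 1.75 in².
A_nv = (7 − 3.5·0.75) × 0.25 = 1.094 in².
A_nt = (1.125 − 0.5·0.75) × 0.25 = 0.1875 in².
0.6 F_u A_nv = 42.66 kips; 0.6 F_y A_gv = 52.5 kips → shear rupture governs the shear term.
R_n = 42.66 + 1.0 × 65 × 0.1875 = 54.84 kips.
Design strength φR_n = 0.75 × 54.84 = 41.1 kips.

41.1 kips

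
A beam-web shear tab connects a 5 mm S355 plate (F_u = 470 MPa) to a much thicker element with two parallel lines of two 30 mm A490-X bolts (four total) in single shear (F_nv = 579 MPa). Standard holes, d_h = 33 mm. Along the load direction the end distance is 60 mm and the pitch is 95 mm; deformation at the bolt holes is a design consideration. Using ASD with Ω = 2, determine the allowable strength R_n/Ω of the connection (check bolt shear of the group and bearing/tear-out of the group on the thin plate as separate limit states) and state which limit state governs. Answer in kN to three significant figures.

Bolt shear: A_b = π·30²/4 = 706.9 mm²; R_n = 579 × 706.9 × 4 × 1 / 1000 = 1637 kN → 1637 / 2 = 819 kN.
Bearing (1.2 l_c t F_u ≤ 2.4 d t F_u): upper limit = 2.4·30·5·470 / 1000 = 169.2 kN.
  Edge l_c = 60 − 33/2 = 43.5 → r_n = 122.7 kN; interior l_c = 95 − 33 = 62 → r_n = 169.2 kN.
  R_n,bearing = 2·122.7 + 2·169.2 = 583.7 kN → 583.7 / 2 = 292 kN.
Bearing governs: 292 kN.

292 kN (bearing governs)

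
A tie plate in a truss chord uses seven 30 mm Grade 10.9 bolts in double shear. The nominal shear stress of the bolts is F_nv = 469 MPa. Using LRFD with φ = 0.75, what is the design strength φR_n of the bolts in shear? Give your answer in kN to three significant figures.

3480 kN

A_b = π × 30² / 4 = 706.9 mm².
R_n = F_nv · A_b · n · n_s = 469 × 706.9 × 7 × 2 / 1000 = 4641 kN.
Design strength φR_n = 0.75 × 4641 = 3480 kN.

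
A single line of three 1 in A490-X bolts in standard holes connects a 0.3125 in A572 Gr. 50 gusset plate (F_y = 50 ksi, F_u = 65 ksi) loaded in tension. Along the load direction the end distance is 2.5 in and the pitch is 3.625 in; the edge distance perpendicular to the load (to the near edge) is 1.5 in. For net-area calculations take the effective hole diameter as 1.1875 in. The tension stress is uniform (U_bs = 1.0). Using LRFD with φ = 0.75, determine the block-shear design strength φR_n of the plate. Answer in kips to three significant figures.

75.8 kips

Shear plane L_v = 2.5 + 2·3.625 = 9.75 in; A_gv = 9.75 × 0.3125 = 3.047 in².
A_nv = (9.75 − 2.5·1.1875) × 0.3125 = 2.119 in².
A_nt = (1.5 − 0.5·1.1875) × 0.3125 = 0.2832 in².
0.6 F_u A_nv = 82.65 kips; 0.6 F_y A_gv = 91.41 kips → shear rupture governs the shear term.
R_n = 82.65 + 1.0 × 65 × 0.2832 = 101.1 kips.
Design strength φR_n = 0.75 × 101.1 = 75.8 kips.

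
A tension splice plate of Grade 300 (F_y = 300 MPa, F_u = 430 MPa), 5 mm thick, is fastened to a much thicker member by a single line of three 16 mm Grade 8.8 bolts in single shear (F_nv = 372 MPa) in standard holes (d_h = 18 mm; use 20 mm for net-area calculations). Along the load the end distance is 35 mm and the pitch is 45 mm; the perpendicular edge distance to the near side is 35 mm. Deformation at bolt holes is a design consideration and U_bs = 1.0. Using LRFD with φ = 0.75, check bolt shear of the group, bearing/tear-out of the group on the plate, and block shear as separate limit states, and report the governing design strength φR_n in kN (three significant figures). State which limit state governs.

Bolt shear: A_b = π·16²/4 = 201.1 mm²; R_n = 372 × 201.1 × 3 × 1 / 1000 = 224.4 kN → 0.75 × 224.4 = 168 kN.
Bearing: edge l_c = 26, r_n = 67.08 kN; interior l_c = 27, r_n = 69.66 kN; R_n = 67.08 + 2·69.66 = 206.4 kN → 155 kN.
Block shear: A_gv = 625, A_nv = 375, A_nt = 125 mm²; R_n = min(0.6F_uA_nv, 0.6F_yA_gv) + U_bs·F_u·A_nt = 150.5 kN → 113 kN.
Block shear governs: 113 kN.

113 kN (block shear governs)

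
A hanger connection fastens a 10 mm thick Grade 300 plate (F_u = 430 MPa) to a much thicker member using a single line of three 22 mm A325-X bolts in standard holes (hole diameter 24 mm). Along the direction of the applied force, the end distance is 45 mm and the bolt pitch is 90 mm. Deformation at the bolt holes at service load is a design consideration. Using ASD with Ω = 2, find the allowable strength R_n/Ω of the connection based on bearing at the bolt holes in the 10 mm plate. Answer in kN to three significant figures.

312 kN

Per bolt r_n = 1.2 l_c t F_u ≤ 2.4 d t F_u; upper limit = 2.4 × 22 × 10 × 430 / 1000 = 227 kN.
Edge bolt: l_c = 45 − 24/2 = 33 mm → 1.2 × 33 × 10 × 430 / 1000 = 170.3 → r_n = 170.3 kN.
Interior bolts: l_c = 90 − 24 = 66 mm → 1.2 × 66 × 10 × 430 / 1000 = 340.6 → r_n = 227 kN.
R_n = 1 × 170.3 + 2 × 227 = 624.4 kN.
Allowable strength R_n/Ω = 624.4 / 2 = 312 kN.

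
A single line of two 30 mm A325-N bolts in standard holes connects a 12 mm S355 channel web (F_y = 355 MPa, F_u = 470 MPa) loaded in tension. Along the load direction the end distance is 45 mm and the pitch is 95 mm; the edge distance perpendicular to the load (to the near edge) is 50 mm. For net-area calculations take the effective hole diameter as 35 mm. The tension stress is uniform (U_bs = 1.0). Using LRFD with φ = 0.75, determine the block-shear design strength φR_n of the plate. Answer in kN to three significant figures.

Shear plane L_v = 45 + 1·95 = 140 mm; A_gv = 140 × 12 = 1680 mm².
A_nv = (140 − 1.5·35) × 12 = 1050 mm².
A_nt = (50 − 0.5·35) × 12 = 390 mm².
0.6 F_u A_nv = 296.1 kN; 0.6 F_y A_gv = 357.8 kN → shear rupture governs the shear term.
R_n = 296.1 + 1.0 × 470 × 390 / 1000 = 479.4 kN.
Design strength φR_n = 0.75 × 479.4 = 360 kN.

360 kN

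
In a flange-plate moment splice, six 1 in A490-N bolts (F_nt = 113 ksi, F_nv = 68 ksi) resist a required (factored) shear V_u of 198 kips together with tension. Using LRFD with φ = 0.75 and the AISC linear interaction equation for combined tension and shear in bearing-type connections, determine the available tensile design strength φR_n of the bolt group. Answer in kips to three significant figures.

A_b = π·1²/4 = 0.7854 in²; f_rv = 198 / (6 × 0.7854) = 42.02 ksi.
F'_nt = 1.3 F_nt − (F_nt / φF_nv) f_rv = 1.3·113 − (113/(0.75·68))·42.02 = 53.8 ksi, capped at F_nt → F'_nt = 53.8 ksi.
R_n = F'_nt · A_b · n = 53.8 × 0.7854 × 6 = 253.5 kips.
Design strength φR_n = 0.75 × 253.5 = 190 kips.

190 kips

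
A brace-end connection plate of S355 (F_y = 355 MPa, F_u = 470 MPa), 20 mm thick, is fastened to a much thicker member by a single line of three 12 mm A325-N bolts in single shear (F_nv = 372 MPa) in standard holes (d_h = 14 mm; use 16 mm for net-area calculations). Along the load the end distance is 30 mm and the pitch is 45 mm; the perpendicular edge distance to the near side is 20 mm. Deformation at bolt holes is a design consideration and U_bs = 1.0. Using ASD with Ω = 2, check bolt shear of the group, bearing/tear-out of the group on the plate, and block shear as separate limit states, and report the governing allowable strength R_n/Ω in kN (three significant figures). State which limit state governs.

Bolt shear: A_b = π·12²/4 = 113.1 mm²; R_n = 372 × 113.1 × 3 × 1 / 1000 = 126.2 kN → 126.2 / 2 = 63.1 kN.
Bearing: edge l_c = 23, r_n = 259.4 kN; interior l_c = 31, r_n = 270.7 kN; R_n = 259.4 + 2·270.7 = 800.9 kN → 400 kN.
Block shear: A_gv = 2400, A_nv = 1600, A_nt = 240 mm²; R_n = min(0.6F_uA_nv, 0.6F_yA_gv) + U_bs·F_u·A_nt = 564 kN → 282 kN.
Bolt shear governs: 63.1 kN.

63.1 kN (bolt shear governs)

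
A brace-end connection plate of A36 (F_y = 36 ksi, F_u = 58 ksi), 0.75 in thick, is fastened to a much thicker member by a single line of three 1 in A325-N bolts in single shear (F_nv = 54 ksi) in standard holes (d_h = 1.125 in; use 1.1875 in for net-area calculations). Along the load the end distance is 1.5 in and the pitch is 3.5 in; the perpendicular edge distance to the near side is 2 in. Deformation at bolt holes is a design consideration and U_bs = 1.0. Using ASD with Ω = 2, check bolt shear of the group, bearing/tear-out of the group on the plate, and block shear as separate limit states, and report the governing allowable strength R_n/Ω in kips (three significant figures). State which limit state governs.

63.6 kips (bolt shear governs)

Bolt shear: A_b = π·1²/4 = 0.7854 in²; R_n = 54 × 0.7854 × 3 × 1 = 127.2 kips → 127.2 / 2 = 63.6 kips.
Bearing: edge l_c = 0.9375, r_n = 48.94 kips; interior l_c = 2.375, r_n = 104.4 kips; R_n = 48.94 + 2·104.4 = 257.7 kips → 129 kips.
Block shear: A_gv = 6.375, A_nv = 4.148, A_nt = 1.055 in²; R_n = min(0.6F_uA_nv, 0.6F_yA_gv) + U_bs·F_u·A_nt = 198.9 kips → 99.4 kips.
Bolt shear governs: 63.6 kips.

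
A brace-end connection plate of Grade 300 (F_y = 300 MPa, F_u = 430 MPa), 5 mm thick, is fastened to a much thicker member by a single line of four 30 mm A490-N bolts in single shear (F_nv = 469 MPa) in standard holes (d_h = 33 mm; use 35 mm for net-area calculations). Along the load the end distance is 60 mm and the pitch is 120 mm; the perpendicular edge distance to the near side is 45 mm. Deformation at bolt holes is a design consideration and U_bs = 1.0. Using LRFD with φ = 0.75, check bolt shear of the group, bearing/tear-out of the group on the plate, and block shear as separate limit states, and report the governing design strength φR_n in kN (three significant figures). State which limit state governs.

Bolt shear: A_b = π·30²/4 = 706.9 mm²; R_n = 469 × 706.9 × 4 × 1 / 1000 = 1326 kN → 0.75 × 1326 = 995 kN.
Bearing: edge l_c = 43.5, r_n = 112.2 kN; interior l_c = 87, r_n = 154.8 kN; R_n = 112.2 + 3·154.8 = 576.6 kN → 432 kN.
Block shear: A_gv = 2100, A_nv = 1488, A_nt = 137.5 mm²; R_n = min(0.6F_uA_nv, 0.6F_yA_gv) + U_bs·F_u·A_nt = 437.1 kN → 328 kN.
Block shear governs: 328 kN.

328 kN (block shear governs)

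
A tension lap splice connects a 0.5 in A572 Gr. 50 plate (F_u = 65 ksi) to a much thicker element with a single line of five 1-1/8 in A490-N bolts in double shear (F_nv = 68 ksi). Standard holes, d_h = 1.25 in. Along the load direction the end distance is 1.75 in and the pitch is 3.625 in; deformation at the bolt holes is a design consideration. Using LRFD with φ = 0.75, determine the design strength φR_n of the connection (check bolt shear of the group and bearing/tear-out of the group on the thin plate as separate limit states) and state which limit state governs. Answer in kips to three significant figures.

Bolt shear: A_b = π·1.125²/4 = 0.994 in²; R_n = 68 × 0.994 × 5 × 2 = 675.9 kips → 0.75 × 675.9 = 507 kips.
Bearing (1.2 l_c t F_u ≤ 2.4 d t F_u): upper limit = 2.4·1.125·0.5·65 = 87.75 kips.
  Edge l_c = 1.75 − 1.25/2 = 1.125 → r_n = 43.87 kips; interior l_c = 3.625 − 1.25 = 2.375 → r_n = 87.75 kips.
  R_n,bearing = 1·43.87 + 4·87.75 = 394.9 kips → 0.75 × 394.9 = 296 kips.
Bearing governs: 296 kips.

296 kips (bearing governs)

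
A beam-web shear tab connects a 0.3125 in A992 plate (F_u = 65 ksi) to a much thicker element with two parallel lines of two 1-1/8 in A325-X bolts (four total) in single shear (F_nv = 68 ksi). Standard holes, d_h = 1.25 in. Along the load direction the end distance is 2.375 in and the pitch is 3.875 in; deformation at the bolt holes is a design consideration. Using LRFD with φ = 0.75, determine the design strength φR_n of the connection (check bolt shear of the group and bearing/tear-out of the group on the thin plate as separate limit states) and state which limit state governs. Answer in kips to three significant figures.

Bolt shear: A_b = π·1.125²/4 = 0.994 in²; R_n = 68 × 0.994 × 4 × 1 = 270.4 kips → 0.75 × 270.4 = 203 kips.
Bearing (1.2 l_c t F_u ≤ 2.4 d t F_u): upper limit = 2.4·1.125·0.3125·65 = 54.84 kips.
  Edge l_c = 2.375 − 1.25/2 = 1.75 → r_n = 42.66 kips; interior l_c = 3.875 − 1.25 = 2.625 → r_n = 54.84 kips.
  R_n,bearing = 2·42.66 + 2·54.84 = 195 kips → 0.75 × 195 = 146 kips.
Bearing governs: 146 kips.

146 kips (bearing governs)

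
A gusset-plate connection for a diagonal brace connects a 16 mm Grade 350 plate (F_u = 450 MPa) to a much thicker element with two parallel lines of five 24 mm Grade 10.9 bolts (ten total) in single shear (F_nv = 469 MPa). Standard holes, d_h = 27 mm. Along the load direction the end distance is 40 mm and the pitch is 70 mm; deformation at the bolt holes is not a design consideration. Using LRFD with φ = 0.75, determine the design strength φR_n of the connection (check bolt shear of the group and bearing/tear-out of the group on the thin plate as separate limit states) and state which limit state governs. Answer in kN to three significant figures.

1590 kN (bolt shear governs)

Bolt shear: A_b = π·24²/4 = 452.4 mm²; R_n = 469 × 452.4 × 10 × 1 / 1000 = 2122 kN → 0.75 × 2122 = 1590 kN.
Bearing (1.5 l_c t F_u ≤ 3.0 d t F_u): upper limit = 3.0·24·16·450 / 1000 = 518.4 kN.
  Edge l_c = 40 − 27/2 = 26.5 → r_n = 286.2 kN; interior l_c = 70 − 27 = 43 → r_n = 464.4 kN.
  R_n,bearing = 2·286.2 + 8·464.4 = 4288 kN → 0.75 × 4288 = 3220 kN.
Bolt shear governs: 1590 kN.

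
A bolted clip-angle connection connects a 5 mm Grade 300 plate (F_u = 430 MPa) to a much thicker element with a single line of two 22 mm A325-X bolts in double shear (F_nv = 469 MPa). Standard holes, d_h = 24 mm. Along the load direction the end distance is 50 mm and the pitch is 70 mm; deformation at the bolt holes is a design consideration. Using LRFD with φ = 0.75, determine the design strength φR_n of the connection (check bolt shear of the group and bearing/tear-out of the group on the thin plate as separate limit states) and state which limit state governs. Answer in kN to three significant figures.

Bolt shear: A_b = π·22²/4 = 380.1 mm²; R_n = 469 × 380.1 × 2 × 2 / 1000 = 713.1 kN → 0.75 × 713.1 = 535 kN.
Bearing (1.2 l_c t F_u ≤ 2.4 d t F_u): upper limit = 2.4·22·5·430 / 1000 = 113.5 kN.
  Edge l_c = 50 − 24/2 = 38 → r_n = 98.04 kN; interior l_c = 70 − 24 = 46 → r_n = 113.5 kN.
  R_n,bearing = 1·98.04 + 1·113.5 = 211.6 kN → 0.75 × 211.6 = 159 kN.
Bearing governs: 159 kN.

159 kN (bearing governs)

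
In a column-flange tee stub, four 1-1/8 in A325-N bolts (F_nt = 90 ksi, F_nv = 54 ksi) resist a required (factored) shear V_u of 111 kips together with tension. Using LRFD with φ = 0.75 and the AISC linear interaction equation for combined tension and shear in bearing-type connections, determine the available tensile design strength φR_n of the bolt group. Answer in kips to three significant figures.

164 kips

A_b = π·1.125²/4 = 0.994 in²; f_rv = 111 / (4 × 0.994) = 27.92 ksi.
F'_nt = 1.3 F_nt − (F_nt / φF_nv) f_rv = 1.3·90 − (90/(0.75·54))·27.92 = 54.96 ksi, capped at F_nt → F'_nt = 54.96 ksi.
R_n = F'_nt · A_b · n = 54.96 × 0.994 × 4 = 218.5 kips.
Design strength φR_n = 0.75 × 218.5 = 164 kips.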